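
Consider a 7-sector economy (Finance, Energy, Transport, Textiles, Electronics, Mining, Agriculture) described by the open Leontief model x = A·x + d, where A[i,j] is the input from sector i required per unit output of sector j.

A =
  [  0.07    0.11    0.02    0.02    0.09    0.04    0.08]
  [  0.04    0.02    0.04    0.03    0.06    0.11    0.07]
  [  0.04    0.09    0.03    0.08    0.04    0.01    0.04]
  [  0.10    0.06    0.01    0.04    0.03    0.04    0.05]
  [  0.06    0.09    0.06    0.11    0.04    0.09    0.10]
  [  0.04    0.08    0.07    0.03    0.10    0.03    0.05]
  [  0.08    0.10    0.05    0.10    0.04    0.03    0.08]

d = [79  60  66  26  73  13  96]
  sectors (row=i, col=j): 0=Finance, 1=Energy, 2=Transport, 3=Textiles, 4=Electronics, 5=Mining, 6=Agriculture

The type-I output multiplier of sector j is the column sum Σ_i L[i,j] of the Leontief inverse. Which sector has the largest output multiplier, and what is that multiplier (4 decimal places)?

Form M = I − A:
  [  0.93   -0.11   -0.02   -0.02   -0.09   -0.04   -0.08]
  [ -0.04    0.98   -0.04   -0.03   -0.06   -0.11   -0.07]
  [ -0.04   -0.09    0.97   -0.08   -0.04   -0.01   -0.04]
  [ -0.10   -0.06   -0.01    0.96   -0.03   -0.04   -0.05]
  [ -0.06   -0.09   -0.06   -0.11    0.96   -0.09   -0.10]
  [ -0.04   -0.08   -0.07   -0.03   -0.10    0.97   -0.05]
  [ -0.08   -0.10   -0.05   -0.10   -0.04   -0.03    0.92]
Leontief inverse L = M⁻¹:
  [  1.1155    0.1669    0.0519    0.0648    0.1336    0.0847    0.1346]
  [  0.0786    1.0719    0.0687    0.0684    0.0988    0.1410    0.1135]
  [  0.0757    0.1296    1.0504    0.1106    0.0701    0.0421    0.0780]
  [  0.1359    0.1046    0.0319    1.0695    0.0652    0.0707    0.0902]
  [  0.1188    0.1602    0.0966    0.1619    1.0929    0.1371    0.1618]
  [  0.0812    0.1327    0.0987    0.0735    0.1378    1.0692    0.0985]
  [  0.1322    0.1607    0.0799    0.1448    0.0853    0.0735    1.1353]
Total output x = L · d:
  x_0 = 1.1155·79 + 0.1669·60 + 0.0519·66 + 0.0648·26 + 0.1336·73 + 0.0847·13 + 0.1346·96 = 127.0165
  x_1 = 0.0786·79 + 1.0719·60 + 0.0687·66 + 0.0684·26 + 0.0988·73 + 0.1410·13 + 0.1135·96 = 96.7732
  x_2 = 0.0757·79 + 0.1296·60 + 1.0504·66 + 0.1106·26 + 0.0701·73 + 0.0421·13 + 0.0780·96 = 99.1054
  x_3 = 0.1359·79 + 0.1046·60 + 0.0319·66 + 1.0695·26 + 0.0652·73 + 0.0707·13 + 0.0902·96 = 61.2633
  x_4 = 0.1188·79 + 0.1602·60 + 0.0966·66 + 0.1619·26 + 1.0929·73 + 0.1371·13 + 0.1618·96 = 126.6720
  x_5 = 0.0812·79 + 0.1327·60 + 0.0987·66 + 0.0735·26 + 0.1378·73 + 1.0692·13 + 0.0985·96 = 56.2163
  x_6 = 0.1322·79 + 0.1607·60 + 0.0799·66 + 0.1448·26 + 0.0853·73 + 0.0735·13 + 1.1353·96 = 145.2974
Output multipliers (column sums of L):
  Finance: 1.7379
  Energy: 1.9265
  Transport: 1.4780
  Textiles: 1.6935
  Electronics: 1.6836
  Mining: 1.6184
  Agriculture: 1.8119

Energy (1.9265)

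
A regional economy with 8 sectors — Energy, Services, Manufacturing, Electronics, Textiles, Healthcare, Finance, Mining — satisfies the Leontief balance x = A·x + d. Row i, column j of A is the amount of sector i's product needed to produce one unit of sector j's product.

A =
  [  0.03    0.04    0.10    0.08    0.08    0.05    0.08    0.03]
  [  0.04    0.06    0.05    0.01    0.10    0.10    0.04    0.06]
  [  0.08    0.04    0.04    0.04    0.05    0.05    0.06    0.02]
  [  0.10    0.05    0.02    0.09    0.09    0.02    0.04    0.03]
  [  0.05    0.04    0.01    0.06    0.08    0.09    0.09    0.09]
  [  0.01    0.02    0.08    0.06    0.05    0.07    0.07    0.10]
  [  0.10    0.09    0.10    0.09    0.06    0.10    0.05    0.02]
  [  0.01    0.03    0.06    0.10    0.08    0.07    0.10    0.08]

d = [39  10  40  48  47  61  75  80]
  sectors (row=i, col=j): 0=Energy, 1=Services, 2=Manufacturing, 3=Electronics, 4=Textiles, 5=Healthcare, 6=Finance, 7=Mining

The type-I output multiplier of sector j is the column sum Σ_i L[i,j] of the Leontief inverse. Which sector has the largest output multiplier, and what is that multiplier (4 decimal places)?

Textiles (2.1406)

Form M = I − A:
  [  0.97   -0.04   -0.10   -0.08   -0.08   -0.05   -0.08   -0.03]
  [ -0.04    0.94   -0.05   -0.01   -0.10   -0.10   -0.04   -0.06]
  [ -0.08   -0.04    0.96   -0.04   -0.05   -0.05   -0.06   -0.02]
  [ -0.10   -0.05   -0.02    0.91   -0.09   -0.02   -0.04   -0.03]
  [ -0.05   -0.04   -0.01   -0.06    0.92   -0.09   -0.09   -0.09]
  [ -0.01   -0.02   -0.08   -0.06   -0.05    0.93   -0.07   -0.10]
  [ -0.10   -0.09   -0.10   -0.09   -0.06   -0.10    0.95   -0.02]
  [ -0.01   -0.03   -0.06   -0.10   -0.08   -0.07   -0.10    0.92]
Leontief inverse L = M⁻¹:
  [  1.0858    0.0850    0.1512    0.1430    0.1482    0.1142    0.1413    0.0789]
  [  0.0826    1.0992    0.1006    0.0683    0.1645    0.1651    0.1023    0.1151]
  [  0.1200    0.0749    1.0845    0.0898    0.1040    0.1010    0.1090    0.0588]
  [  0.1473    0.0902    0.0669    1.1490    0.1557    0.0771    0.0972    0.0753]
  [  0.1019    0.0868    0.0692    0.1317    1.1540    0.1613    0.1590    0.1487]
  [  0.0585    0.0608    0.1302    0.1230    0.1138    1.1309    0.1307    0.1496]
  [  0.1628    0.1431    0.1665    0.1647    0.1450    0.1778    1.1252    0.0816]
  [  0.0693    0.0792    0.1169    0.1732    0.1555    0.1410    0.1686    1.1368]
Total output x = L · d:
  x_0 = 1.0858·39 + 0.0850·10 + 0.1512·40 + 0.1430·48 + 0.1482·47 + 0.1142·61 + 0.1413·75 + 0.0789·80 = 86.9522
  x_1 = 0.0826·39 + 1.0992·10 + 0.1006·40 + 0.0683·48 + 0.1645·47 + 0.1651·61 + 0.1023·75 + 0.1151·80 = 56.1906
  x_2 = 0.1200·39 + 0.0749·10 + 1.0845·40 + 0.0898·48 + 0.1040·47 + 0.1010·61 + 0.1090·75 + 0.0588·80 = 77.0508
  x_3 = 0.1473·39 + 0.0902·10 + 0.0669·40 + 1.1490·48 + 0.1557·47 + 0.0771·61 + 0.0972·75 + 0.0753·80 = 89.8127
  x_4 = 0.1019·39 + 0.0868·10 + 0.0692·40 + 0.1317·48 + 1.1540·47 + 0.1613·61 + 0.1590·75 + 0.1487·80 = 101.8331
  x_5 = 0.0585·39 + 0.0608·10 + 0.1302·40 + 0.1230·48 + 0.1138·47 + 1.1309·61 + 0.1307·75 + 0.1496·80 = 110.1089
  x_6 = 0.1628·39 + 0.1431·10 + 0.1665·40 + 0.1647·48 + 0.1450·47 + 0.1778·61 + 1.1252·75 + 0.0816·80 = 130.9276
  x_7 = 0.0693·39 + 0.0792·10 + 0.1169·40 + 0.1732·48 + 0.1555·47 + 0.1410·61 + 0.1686·75 + 1.1368·80 = 135.9854
Output multipliers (column sums of L):
  Energy: 1.8283
  Services: 1.7192
  Manufacturing: 1.8860
  Electronics: 2.0428
  Textiles: 2.1406
  Healthcare: 2.0684
  Finance: 2.0335
  Mining: 1.8447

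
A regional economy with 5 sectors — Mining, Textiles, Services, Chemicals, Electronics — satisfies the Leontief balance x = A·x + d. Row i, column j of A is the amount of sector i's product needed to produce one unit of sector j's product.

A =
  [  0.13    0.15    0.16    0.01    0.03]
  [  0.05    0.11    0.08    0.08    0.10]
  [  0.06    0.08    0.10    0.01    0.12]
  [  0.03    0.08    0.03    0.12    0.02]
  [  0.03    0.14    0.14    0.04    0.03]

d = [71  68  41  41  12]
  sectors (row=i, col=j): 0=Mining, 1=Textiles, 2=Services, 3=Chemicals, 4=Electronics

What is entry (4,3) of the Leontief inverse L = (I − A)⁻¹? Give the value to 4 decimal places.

Form M = I − A:
  [  0.87   -0.15   -0.16   -0.01   -0.03]
  [ -0.05    0.89   -0.08   -0.08   -0.10]
  [ -0.06   -0.08    0.90   -0.01   -0.12]
  [ -0.03   -0.08   -0.03    0.88   -0.02]
  [ -0.03   -0.14   -0.14   -0.04    0.97]
Leontief inverse L = M⁻¹:
  [  1.1850    0.2404    0.2479    0.0424    0.0930]
  [  0.0873    1.1850    0.1474    0.1170    0.1455]
  [  0.0961    0.1501    1.1682    0.0355    0.1637]
  [  0.0531    0.1257    0.0662    1.1513    0.0465]
  [  0.0653    0.2053    0.2003    0.0708    1.0803]
Total output x = L · d:
  x_0 = 1.1850·71 + 0.2404·68 + 0.2479·41 + 0.0424·41 + 0.0930·12 = 113.5029
  x_1 = 0.0873·71 + 1.1850·68 + 0.1474·41 + 0.1170·41 + 0.1455·12 = 99.3636
  x_2 = 0.0961·71 + 0.1501·68 + 1.1682·41 + 0.0355·41 + 0.1637·12 = 68.3426
  x_3 = 0.0531·71 + 0.1257·68 + 0.0662·41 + 1.1513·41 + 0.0465·12 = 62.7932
  x_4 = 0.0653·71 + 0.2053·68 + 0.2003·41 + 0.0708·41 + 1.0803·12 = 42.6760

L[4,3] = 0.0708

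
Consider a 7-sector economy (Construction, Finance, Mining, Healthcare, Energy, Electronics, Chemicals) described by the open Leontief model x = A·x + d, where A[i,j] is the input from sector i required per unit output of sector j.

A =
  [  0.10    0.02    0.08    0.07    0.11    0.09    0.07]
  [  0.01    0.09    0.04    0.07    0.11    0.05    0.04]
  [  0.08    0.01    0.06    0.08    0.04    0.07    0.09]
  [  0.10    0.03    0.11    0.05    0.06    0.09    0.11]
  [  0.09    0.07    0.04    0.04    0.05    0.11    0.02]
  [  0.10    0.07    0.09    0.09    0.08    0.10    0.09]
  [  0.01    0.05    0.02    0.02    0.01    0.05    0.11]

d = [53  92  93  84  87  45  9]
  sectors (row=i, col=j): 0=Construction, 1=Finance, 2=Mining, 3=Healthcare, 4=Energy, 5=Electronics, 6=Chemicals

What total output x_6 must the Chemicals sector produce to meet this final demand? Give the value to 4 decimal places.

Form M = I − A:
  [  0.90   -0.02   -0.08   -0.07   -0.11   -0.09   -0.07]
  [ -0.01    0.91   -0.04   -0.07   -0.11   -0.05   -0.04]
  [ -0.08   -0.01    0.94   -0.08   -0.04   -0.07   -0.09]
  [ -0.10   -0.03   -0.11    0.95   -0.06   -0.09   -0.11]
  [ -0.09   -0.07   -0.04   -0.04    0.95   -0.11   -0.02]
  [ -0.10   -0.07   -0.09   -0.09   -0.08    0.90   -0.09]
  [ -0.01   -0.05   -0.02   -0.02   -0.01   -0.05    0.89]
Leontief inverse L = M⁻¹:
  [  1.1780    0.0669    0.1459    0.1311    0.1749    0.1756    0.1483]
  [  0.0624    1.1310    0.0863    0.1145    0.1595    0.1119    0.0935]
  [  0.1392    0.0454    1.1126    0.1272    0.0893    0.1353    0.1569]
  [  0.1732    0.0756    0.1737    1.1111    0.1228    0.1718    0.1921]
  [  0.1514    0.1108    0.0944    0.0925    1.1086    0.1779    0.0808]
  [  0.1840    0.1249    0.1645    0.1601    0.1553    1.1943    0.1808]
  [  0.0358    0.0753    0.0457    0.0458    0.0369    0.0843    1.1494]
Total output x = L · d:
  x_0 = 1.1780·53 + 0.0669·92 + 0.1459·93 + 0.1311·84 + 0.1749·87 + 0.1756·45 + 0.1483·9 = 117.6309
  x_1 = 0.0624·53 + 1.1310·92 + 0.0863·93 + 0.1145·84 + 0.1595·87 + 0.1119·45 + 0.0935·9 = 144.7552
  x_2 = 0.1392·53 + 0.0454·92 + 1.1126·93 + 0.1272·84 + 0.0893·87 + 0.1353·45 + 0.1569·9 = 140.9803
  x_3 = 0.1732·53 + 0.0756·92 + 0.1737·93 + 1.1111·84 + 0.1228·87 + 0.1718·45 + 0.1921·9 = 145.7656
  x_4 = 0.1514·53 + 0.1108·92 + 0.0944·93 + 0.0925·84 + 1.1086·87 + 0.1779·45 + 0.0808·9 = 139.9477
  x_5 = 0.1840·53 + 0.1249·92 + 0.1645·93 + 0.1601·84 + 0.1553·87 + 1.1943·45 + 0.1808·9 = 118.8693
  x_6 = 0.0358·53 + 0.0753·92 + 0.0457·93 + 0.0458·84 + 0.0369·87 + 0.0843·45 + 1.1494·9 = 34.2606

34.2606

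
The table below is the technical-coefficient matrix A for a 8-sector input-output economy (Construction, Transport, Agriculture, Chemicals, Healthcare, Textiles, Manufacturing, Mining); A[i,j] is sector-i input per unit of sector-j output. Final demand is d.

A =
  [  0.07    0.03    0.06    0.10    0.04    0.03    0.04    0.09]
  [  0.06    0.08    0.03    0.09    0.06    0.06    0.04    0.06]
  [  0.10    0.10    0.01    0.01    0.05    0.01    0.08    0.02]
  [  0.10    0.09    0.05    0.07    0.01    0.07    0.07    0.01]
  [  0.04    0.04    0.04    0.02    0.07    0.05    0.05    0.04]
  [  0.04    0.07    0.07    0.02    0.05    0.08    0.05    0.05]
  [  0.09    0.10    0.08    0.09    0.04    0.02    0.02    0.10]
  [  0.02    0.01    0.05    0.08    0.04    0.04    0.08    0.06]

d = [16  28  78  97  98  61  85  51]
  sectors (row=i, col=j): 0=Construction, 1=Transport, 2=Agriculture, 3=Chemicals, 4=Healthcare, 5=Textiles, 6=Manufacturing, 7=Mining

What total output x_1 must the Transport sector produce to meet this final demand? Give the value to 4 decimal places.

Form M = I − A:
  [  0.93   -0.03   -0.06   -0.10   -0.04   -0.03   -0.04   -0.09]
  [ -0.06    0.92   -0.03   -0.09   -0.06   -0.06   -0.04   -0.06]
  [ -0.10   -0.10    0.99   -0.01   -0.05   -0.01   -0.08   -0.02]
  [ -0.10   -0.09   -0.05    0.93   -0.01   -0.07   -0.07   -0.01]
  [ -0.04   -0.04   -0.04   -0.02    0.93   -0.05   -0.05   -0.04]
  [ -0.04   -0.07   -0.07   -0.02   -0.05    0.92   -0.05   -0.05]
  [ -0.09   -0.10   -0.08   -0.09   -0.04   -0.02    0.98   -0.10]
  [ -0.02   -0.01   -0.05   -0.08   -0.04   -0.04   -0.08    0.94]
Leontief inverse L = M⁻¹:
  [  1.1249    0.0815    0.0997    0.1527    0.0736    0.0663    0.0862    0.1325]
  [  0.1157    1.1352    0.0721    0.1447    0.0973    0.1013    0.0860    0.1053]
  [  0.1456    0.1437    1.0447    0.0598    0.0821    0.0397    0.1128    0.0636]
  [  0.1598    0.1489    0.0929    1.1272    0.0469    0.1093    0.1134    0.0586]
  [  0.0789    0.0792    0.0703    0.0566    1.0991    0.0776    0.0823    0.0744]
  [  0.0885    0.1201    0.1065    0.0647    0.0857    1.1144    0.0905    0.0917]
  [  0.1535    0.1601    0.1240    0.1533    0.0813    0.0628    1.0739    0.1502]
  [  0.0667    0.0562    0.0844    0.1221    0.0683    0.0700    0.1172    1.0960]
Total output x = L · d:
  x_0 = 1.1249·16 + 0.0815·28 + 0.0997·78 + 0.1527·97 + 0.0736·98 + 0.0663·61 + 0.0862·85 + 0.1325·51 = 68.2112
  x_1 = 0.1157·16 + 1.1352·28 + 0.0721·78 + 0.1447·97 + 0.0973·98 + 0.1013·61 + 0.0860·85 + 0.1053·51 = 81.6944
  x_2 = 0.1456·16 + 0.1437·28 + 1.0447·78 + 0.0598·97 + 0.0821·98 + 0.0397·61 + 0.1128·85 + 0.0636·51 = 116.9323
  x_3 = 0.1598·16 + 0.1489·28 + 0.0929·78 + 1.1272·97 + 0.0469·98 + 0.1093·61 + 0.1134·85 + 0.0586·51 = 147.2032
  x_4 = 0.0789·16 + 0.0792·28 + 0.0703·78 + 0.0566·97 + 1.0991·98 + 0.0776·61 + 0.0823·85 + 0.0744·51 = 137.6876
  x_5 = 0.0885·16 + 0.1201·28 + 0.1065·78 + 0.0647·97 + 0.0857·98 + 1.1144·61 + 0.0905·85 + 0.0917·51 = 108.1150
  x_6 = 0.1535·16 + 0.1601·28 + 0.1240·78 + 0.1533·97 + 0.0813·98 + 0.0628·61 + 1.0739·85 + 0.1502·51 = 142.2140
  x_7 = 0.0667·16 + 0.0562·28 + 0.0844·78 + 0.1221·97 + 0.0683·98 + 0.0700·61 + 0.1172·85 + 1.0960·51 = 97.8865

81.6944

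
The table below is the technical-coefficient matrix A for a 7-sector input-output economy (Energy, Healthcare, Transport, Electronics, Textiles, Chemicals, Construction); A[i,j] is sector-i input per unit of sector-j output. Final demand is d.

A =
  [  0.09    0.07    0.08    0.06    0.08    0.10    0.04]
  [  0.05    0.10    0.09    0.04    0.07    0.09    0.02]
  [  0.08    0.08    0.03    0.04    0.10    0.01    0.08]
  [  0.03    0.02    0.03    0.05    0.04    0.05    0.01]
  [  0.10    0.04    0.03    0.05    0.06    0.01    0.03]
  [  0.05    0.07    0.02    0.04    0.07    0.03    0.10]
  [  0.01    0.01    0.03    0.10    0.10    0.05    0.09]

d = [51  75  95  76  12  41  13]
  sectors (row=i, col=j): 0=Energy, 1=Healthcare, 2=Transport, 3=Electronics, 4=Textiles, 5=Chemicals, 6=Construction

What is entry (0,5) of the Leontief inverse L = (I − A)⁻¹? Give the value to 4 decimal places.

Form M = I − A:
  [  0.91   -0.07   -0.08   -0.06   -0.08   -0.10   -0.04]
  [ -0.05    0.90   -0.09   -0.04   -0.07   -0.09   -0.02]
  [ -0.08   -0.08    0.97   -0.04   -0.10   -0.01   -0.08]
  [ -0.03   -0.02   -0.03    0.95   -0.04   -0.05   -0.01]
  [ -0.10   -0.04   -0.03   -0.05    0.94   -0.01   -0.03]
  [ -0.05   -0.07   -0.02   -0.04   -0.07    0.97   -0.10]
  [ -0.01   -0.01   -0.03   -0.10   -0.10   -0.05    0.91]
Leontief inverse L = M⁻¹:
  [  1.1438    0.1201    0.1187    0.1047    0.1429    0.1415    0.0848]
  [  0.0981    1.1477    0.1253    0.0780    0.1262    0.1263    0.0595]
  [  0.1229    0.1174    1.0635    0.0792    0.1511    0.0460    0.1124]
  [  0.0527    0.0403    0.0454    1.0688    0.0658    0.0669    0.0285]
  [  0.1349    0.0697    0.0565    0.0790    1.0985    0.0391    0.0538]
  [  0.0849    0.1018    0.0484    0.0763    0.1162    1.0615    0.1315]
  [  0.0430    0.0355    0.0516    0.1349    0.1423    0.0744    1.1205]
Total output x = L · d:
  x_0 = 1.1438·51 + 0.1201·75 + 0.1187·95 + 0.1047·76 + 0.1429·12 + 0.1415·41 + 0.0848·13 = 95.1959
  x_1 = 0.0981·51 + 1.1477·75 + 0.1253·95 + 0.0780·76 + 0.1262·12 + 0.1263·41 + 0.0595·13 = 116.3830
  x_2 = 0.1229·51 + 0.1174·75 + 1.0635·95 + 0.0792·76 + 0.1511·12 + 0.0460·41 + 0.1124·13 = 127.2840
  x_3 = 0.0527·51 + 0.0403·75 + 0.0454·95 + 1.0688·76 + 0.0658·12 + 0.0669·41 + 0.0285·13 = 95.1613
  x_4 = 0.1349·51 + 0.0697·75 + 0.0565·95 + 0.0790·76 + 1.0985·12 + 0.0391·41 + 0.0538·13 = 38.9590
  x_5 = 0.0849·51 + 0.1018·75 + 0.0484·95 + 0.0763·76 + 0.1162·12 + 1.0615·41 + 0.1315·13 = 68.9891
  x_6 = 0.0430·51 + 0.0355·75 + 0.0516·95 + 0.1349·76 + 0.1423·12 + 0.0744·41 + 1.1205·13 = 39.3360

L[0,5] = 0.1415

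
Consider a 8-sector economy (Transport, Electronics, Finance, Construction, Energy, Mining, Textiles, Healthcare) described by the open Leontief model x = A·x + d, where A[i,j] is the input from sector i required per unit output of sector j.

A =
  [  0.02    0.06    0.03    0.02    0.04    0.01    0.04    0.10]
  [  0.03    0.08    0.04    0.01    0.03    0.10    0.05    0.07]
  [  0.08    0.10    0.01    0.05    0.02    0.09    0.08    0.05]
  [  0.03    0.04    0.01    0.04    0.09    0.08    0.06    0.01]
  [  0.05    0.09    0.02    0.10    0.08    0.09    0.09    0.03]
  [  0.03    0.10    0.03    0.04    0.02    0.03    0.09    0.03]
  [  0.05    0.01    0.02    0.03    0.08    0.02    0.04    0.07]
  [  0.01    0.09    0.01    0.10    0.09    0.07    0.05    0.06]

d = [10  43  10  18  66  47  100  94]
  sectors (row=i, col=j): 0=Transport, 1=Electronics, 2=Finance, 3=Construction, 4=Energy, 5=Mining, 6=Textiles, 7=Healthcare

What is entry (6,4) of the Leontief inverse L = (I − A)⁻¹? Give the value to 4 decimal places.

Form M = I − A:
  [  0.98   -0.06   -0.03   -0.02   -0.04   -0.01   -0.04   -0.10]
  [ -0.03    0.92   -0.04   -0.01   -0.03   -0.10   -0.05   -0.07]
  [ -0.08   -0.10    0.99   -0.05   -0.02   -0.09   -0.08   -0.05]
  [ -0.03   -0.04   -0.01    0.96   -0.09   -0.08   -0.06   -0.01]
  [ -0.05   -0.09   -0.02   -0.10    0.92   -0.09   -0.09   -0.03]
  [ -0.03   -0.10   -0.03   -0.04   -0.02    0.97   -0.09   -0.03]
  [ -0.05   -0.01   -0.02   -0.03   -0.08   -0.02    0.96   -0.07]
  [ -0.01   -0.09   -0.01   -0.10   -0.09   -0.07   -0.05    0.94]
Leontief inverse L = M⁻¹:
  [  1.0387    0.1004    0.0418    0.0504    0.0744    0.0469    0.0733    0.1301]
  [  0.0542    1.1319    0.0564    0.0428    0.0664    0.1418    0.0937    0.1071]
  [  0.1061    0.1538    1.0292    0.0834    0.0633    0.1346    0.1269    0.0941]
  [  0.0527    0.0824    0.0242    1.0700    0.1253    0.1161    0.1001    0.0396]
  [  0.0830    0.1518    0.0411    0.1421    1.1337    0.1457    0.1476    0.0757]
  [  0.0525    0.1402    0.0446    0.0657    0.0547    1.0678    0.1259    0.0643]
  [  0.0693    0.0491    0.0314    0.0617    0.1156    0.0538    1.0746    0.0988]
  [  0.0385    0.1474    0.0283    0.1411    0.1399    0.1242    0.1024    1.0980]
Total output x = L · d:
  x_0 = 1.0387·10 + 0.1004·43 + 0.0418·10 + 0.0504·18 + 0.0744·66 + 0.0469·47 + 0.0733·100 + 0.1301·94 = 42.6951
  x_1 = 0.0542·10 + 1.1319·43 + 0.0564·10 + 0.0428·18 + 0.0664·66 + 0.1418·47 + 0.0937·100 + 0.1071·94 = 81.0332
  x_2 = 0.1061·10 + 0.1538·43 + 1.0292·10 + 0.0834·18 + 0.0633·66 + 0.1346·47 + 0.1269·100 + 0.0941·94 = 51.5122
  x_3 = 0.0527·10 + 0.0824·43 + 0.0242·10 + 1.0700·18 + 0.1253·66 + 0.1161·47 + 0.1001·100 + 0.0396·94 = 51.0244
  x_4 = 0.0830·10 + 0.1518·43 + 0.0411·10 + 0.1421·18 + 1.1337·66 + 0.1457·47 + 0.1476·100 + 0.0757·94 = 113.8695
  x_5 = 0.0525·10 + 0.1402·43 + 0.0446·10 + 0.0657·18 + 0.0547·66 + 1.0678·47 + 0.1259·100 + 0.0643·94 = 80.6108
  x_6 = 0.0693·10 + 0.0491·43 + 0.0314·10 + 0.0617·18 + 0.1156·66 + 0.0538·47 + 1.0746·100 + 0.0988·94 = 131.1382
  x_7 = 0.0385·10 + 0.1474·43 + 0.0283·10 + 0.1411·18 + 0.1399·66 + 0.1242·47 + 0.1024·100 + 1.0980·94 = 138.0696

L[6,4] = 0.1156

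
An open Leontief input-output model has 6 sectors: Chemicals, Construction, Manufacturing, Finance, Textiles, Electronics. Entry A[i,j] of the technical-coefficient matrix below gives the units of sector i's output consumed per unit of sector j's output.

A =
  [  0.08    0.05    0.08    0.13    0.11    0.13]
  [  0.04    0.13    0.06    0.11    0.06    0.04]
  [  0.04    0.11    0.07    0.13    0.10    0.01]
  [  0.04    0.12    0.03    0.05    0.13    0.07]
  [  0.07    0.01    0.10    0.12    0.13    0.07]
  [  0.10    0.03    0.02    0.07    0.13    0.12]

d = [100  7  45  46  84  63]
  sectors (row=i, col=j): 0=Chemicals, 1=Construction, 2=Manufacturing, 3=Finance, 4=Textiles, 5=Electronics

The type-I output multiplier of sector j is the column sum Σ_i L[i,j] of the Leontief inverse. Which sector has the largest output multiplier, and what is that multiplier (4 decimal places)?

Form M = I − A:
  [  0.92   -0.05   -0.08   -0.13   -0.11   -0.13]
  [ -0.04    0.87   -0.06   -0.11   -0.06   -0.04]
  [ -0.04   -0.11    0.93   -0.13   -0.10   -0.01]
  [ -0.04   -0.12   -0.03    0.95   -0.13   -0.07]
  [ -0.07   -0.01   -0.10   -0.12    0.87   -0.07]
  [ -0.10   -0.03   -0.02   -0.07   -0.13    0.88]
Leontief inverse L = M⁻¹:
  [  1.1507    0.1275    0.1452    0.2381    0.2387    0.2154]
  [  0.0870    1.1997    0.1092    0.1917    0.1492    0.0957]
  [  0.0883    0.1816    1.1240    0.2165    0.1952    0.0668]
  [  0.0919    0.1794    0.0828    1.1351    0.2226    0.1307]
  [  0.1295    0.0765    0.1597    0.2157    1.2426    0.1404]
  [  0.1622    0.0851    0.0759    0.1607    0.2379    1.1968]
Total output x = L · d:
  x_0 = 1.1507·100 + 0.1275·7 + 0.1452·45 + 0.2381·46 + 0.2387·84 + 0.2154·63 = 167.0781
  x_1 = 0.0870·100 + 1.1997·7 + 0.1092·45 + 0.1917·46 + 0.1492·84 + 0.0957·63 = 49.3938
  x_2 = 0.0883·100 + 0.1816·7 + 1.1240·45 + 0.2165·46 + 0.1952·84 + 0.0668·63 = 91.2474
  x_3 = 0.0919·100 + 0.1794·7 + 0.0828·45 + 1.1351·46 + 0.2226·84 + 0.1307·63 = 93.3206
  x_4 = 0.1295·100 + 0.0765·7 + 0.1597·45 + 0.2157·46 + 1.2426·84 + 0.1404·63 = 143.8194
  x_5 = 0.1622·100 + 0.0851·7 + 0.0759·45 + 0.1607·46 + 0.2379·84 + 1.1968·63 = 123.0040
Output multipliers (column sums of L):
  Chemicals: 1.7096
  Construction: 1.8498
  Manufacturing: 1.6968
  Finance: 2.1578
  Textiles: 2.2864
  Electronics: 1.8458

Textiles (2.2864)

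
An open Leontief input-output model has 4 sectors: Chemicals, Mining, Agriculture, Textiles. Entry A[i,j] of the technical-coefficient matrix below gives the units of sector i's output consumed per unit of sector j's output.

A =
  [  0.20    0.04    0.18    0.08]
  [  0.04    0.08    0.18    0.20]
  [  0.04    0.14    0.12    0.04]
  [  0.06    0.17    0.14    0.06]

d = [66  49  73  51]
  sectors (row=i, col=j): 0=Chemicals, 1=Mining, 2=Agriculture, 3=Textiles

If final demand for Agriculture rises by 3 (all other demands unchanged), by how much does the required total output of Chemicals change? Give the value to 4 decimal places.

Form M = I − A:
  [  0.80   -0.04   -0.18   -0.08]
  [ -0.04    0.92   -0.18   -0.20]
  [ -0.04   -0.14    0.88   -0.04]
  [ -0.06   -0.17   -0.14    0.94]
Leontief inverse L = M⁻¹:
  [  1.2835    0.1313    0.3133    0.1505]
  [  0.0953    1.1883    0.3061    0.2740]
  [  0.0785    0.2066    1.2109    0.1022]
  [  0.1109    0.2541    0.2557    1.1382]
Total output x = L · d:
  x_0 = 1.2835·66 + 0.1313·49 + 0.3133·73 + 0.1505·51 = 121.6954
  x_1 = 0.0953·66 + 1.1883·49 + 0.3061·73 + 0.2740·51 = 100.8352
  x_2 = 0.0785·66 + 0.2066·49 + 1.2109·73 + 0.1022·51 = 108.9136
  x_3 = 0.1109·66 + 0.2541·49 + 0.2557·73 + 1.1382·51 = 96.4804
Δx_0 = L[0,2] · Δd_2 = 0.3133 · 3 = 0.9400

0.9400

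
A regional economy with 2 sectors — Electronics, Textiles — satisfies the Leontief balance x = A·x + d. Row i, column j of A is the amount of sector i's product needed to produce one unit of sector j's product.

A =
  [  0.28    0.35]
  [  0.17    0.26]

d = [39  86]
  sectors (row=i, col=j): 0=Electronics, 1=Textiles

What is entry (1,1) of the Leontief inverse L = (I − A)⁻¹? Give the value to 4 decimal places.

L[1,1] = 1.5212

Form M = I − A:
  [  0.72   -0.35]
  [ -0.17    0.74]
Leontief inverse L = M⁻¹:
  [  1.5635    0.7395]
  [  0.3592    1.5212]
Total output x = L · d:
  x_0 = 1.5635·39 + 0.7395·86 = 124.5722
  x_1 = 0.3592·39 + 1.5212·86 = 144.8341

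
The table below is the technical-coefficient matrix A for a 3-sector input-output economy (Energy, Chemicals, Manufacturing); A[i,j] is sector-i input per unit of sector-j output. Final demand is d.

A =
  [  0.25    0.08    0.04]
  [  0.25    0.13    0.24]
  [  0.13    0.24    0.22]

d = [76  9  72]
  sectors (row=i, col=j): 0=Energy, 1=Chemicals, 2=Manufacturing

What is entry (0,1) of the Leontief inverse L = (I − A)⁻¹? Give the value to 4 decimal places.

L[0,1] = 0.1634

Form M = I − A:
  [  0.75   -0.08   -0.04]
  [ -0.25    0.87   -0.24]
  [ -0.13   -0.24    0.78]
Leontief inverse L = M⁻¹:
  [  1.4090    0.1634    0.1225]
  [  0.5132    1.3155    0.4311]
  [  0.3928    0.4320    1.4351]
Total output x = L · d:
  x_0 = 1.4090·76 + 0.1634·9 + 0.1225·72 = 117.3780
  x_1 = 0.5132·76 + 1.3155·9 + 0.4311·72 = 81.8855
  x_2 = 0.3928·76 + 0.4320·9 + 1.4351·72 = 137.0662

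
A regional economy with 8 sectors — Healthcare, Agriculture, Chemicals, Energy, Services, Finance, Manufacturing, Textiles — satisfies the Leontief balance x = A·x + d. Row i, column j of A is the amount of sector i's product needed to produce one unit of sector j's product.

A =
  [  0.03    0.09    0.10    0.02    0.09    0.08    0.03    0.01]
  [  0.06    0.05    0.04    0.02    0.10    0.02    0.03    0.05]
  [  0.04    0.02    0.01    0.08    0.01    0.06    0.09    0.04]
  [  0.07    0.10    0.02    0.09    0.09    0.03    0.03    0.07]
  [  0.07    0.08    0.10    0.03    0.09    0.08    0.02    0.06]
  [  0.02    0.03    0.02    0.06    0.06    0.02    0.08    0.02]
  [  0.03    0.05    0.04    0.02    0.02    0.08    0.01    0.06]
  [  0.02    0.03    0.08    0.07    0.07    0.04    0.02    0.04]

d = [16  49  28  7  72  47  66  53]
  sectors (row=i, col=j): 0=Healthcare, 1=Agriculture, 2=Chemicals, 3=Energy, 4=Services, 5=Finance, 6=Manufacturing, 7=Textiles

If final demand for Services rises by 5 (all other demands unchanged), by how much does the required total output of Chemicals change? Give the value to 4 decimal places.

Form M = I − A:
  [  0.97   -0.09   -0.10   -0.02   -0.09   -0.08   -0.03   -0.01]
  [ -0.06    0.95   -0.04   -0.02   -0.10   -0.02   -0.03   -0.05]
  [ -0.04   -0.02    0.99   -0.08   -0.01   -0.06   -0.09   -0.04]
  [ -0.07   -0.10   -0.02    0.91   -0.09   -0.03   -0.03   -0.07]
  [ -0.07   -0.08   -0.10   -0.03    0.91   -0.08   -0.02   -0.06]
  [ -0.02   -0.03   -0.02   -0.06   -0.06    0.98   -0.08   -0.02]
  [ -0.03   -0.05   -0.04   -0.02   -0.02   -0.08    0.99   -0.06]
  [ -0.02   -0.03   -0.08   -0.07   -0.07   -0.04   -0.02    0.96]
Leontief inverse L = M⁻¹:
  [  1.0638    0.1296    0.1362    0.0552    0.1388    0.1178    0.0634    0.0426]
  [  0.0887    1.0869    0.0780    0.0482    0.1446    0.0550    0.0531    0.0778]
  [  0.0641    0.0541    1.0374    0.1088    0.0478    0.0888    0.1107    0.0664]
  [  0.1106    0.1528    0.0685    1.1303    0.1548    0.0729    0.0597    0.1093]
  [  0.1086    0.1279    0.1465    0.0730    1.1495    0.1252    0.0580    0.0973]
  [  0.0443    0.0617    0.0471    0.0844    0.0948    1.0483    0.0976    0.0457]
  [  0.0503    0.0757    0.0648    0.0459    0.0542    0.1030    1.0323    0.0806]
  [  0.0491    0.0658    0.1107    0.1039    0.1116    0.0718    0.0464    1.0692]
Total output x = L · d:
  x_0 = 1.0638·16 + 0.1296·49 + 0.1362·28 + 0.0552·7 + 0.1388·72 + 0.1178·47 + 0.0634·66 + 0.0426·53 = 49.5461
  x_1 = 0.0887·16 + 1.0869·49 + 0.0780·28 + 0.0482·7 + 0.1446·72 + 0.0550·47 + 0.0531·66 + 0.0778·53 = 77.8292
  x_2 = 0.0641·16 + 0.0541·49 + 1.0374·28 + 0.1088·7 + 0.0478·72 + 0.0888·47 + 0.1107·66 + 0.0664·53 = 51.9283
  x_3 = 0.1106·16 + 0.1528·49 + 0.0685·28 + 1.1303·7 + 0.1548·72 + 0.0729·47 + 0.0597·66 + 0.1093·53 = 43.3984
  x_4 = 0.1086·16 + 0.1279·49 + 0.1465·28 + 0.0730·7 + 1.1495·72 + 0.1252·47 + 0.0580·66 + 0.0973·53 = 110.2544
  x_5 = 0.0443·16 + 0.0617·49 + 0.0471·28 + 0.0844·7 + 0.0948·72 + 1.0483·47 + 0.0976·66 + 0.0457·53 = 70.5984
  x_6 = 0.0503·16 + 0.0757·49 + 0.0648·28 + 0.0459·7 + 0.0542·72 + 0.1030·47 + 1.0323·66 + 0.0806·53 = 87.7923
  x_7 = 0.0491·16 + 0.0658·49 + 0.1107·28 + 0.1039·7 + 0.1116·72 + 0.0718·47 + 0.0464·66 + 1.0692·53 = 78.9745
Δx_2 = L[2,4] · Δd_4 = 0.0478 · 5 = 0.2392

0.2392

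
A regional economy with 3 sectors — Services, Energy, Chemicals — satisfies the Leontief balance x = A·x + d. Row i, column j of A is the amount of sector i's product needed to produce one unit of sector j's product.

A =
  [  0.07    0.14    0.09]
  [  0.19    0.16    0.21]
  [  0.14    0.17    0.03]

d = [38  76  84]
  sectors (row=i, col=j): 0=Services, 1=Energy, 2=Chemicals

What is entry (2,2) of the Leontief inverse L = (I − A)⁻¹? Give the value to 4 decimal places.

L[2,2] = 1.1078

Form M = I − A:
  [  0.93   -0.14   -0.09]
  [ -0.19    0.84   -0.21]
  [ -0.14   -0.17    0.97]
Leontief inverse L = M⁻¹:
  [  1.1438    0.2218    0.1542]
  [  0.3137    1.3059    0.3118]
  [  0.2201    0.2609    1.1078]
Total output x = L · d:
  x_0 = 1.1438·38 + 0.2218·76 + 0.1542·84 = 73.2718
  x_1 = 0.3137·38 + 1.3059·76 + 0.3118·84 = 137.3613
  x_2 = 0.2201·38 + 0.2609·76 + 1.1078·84 = 121.2469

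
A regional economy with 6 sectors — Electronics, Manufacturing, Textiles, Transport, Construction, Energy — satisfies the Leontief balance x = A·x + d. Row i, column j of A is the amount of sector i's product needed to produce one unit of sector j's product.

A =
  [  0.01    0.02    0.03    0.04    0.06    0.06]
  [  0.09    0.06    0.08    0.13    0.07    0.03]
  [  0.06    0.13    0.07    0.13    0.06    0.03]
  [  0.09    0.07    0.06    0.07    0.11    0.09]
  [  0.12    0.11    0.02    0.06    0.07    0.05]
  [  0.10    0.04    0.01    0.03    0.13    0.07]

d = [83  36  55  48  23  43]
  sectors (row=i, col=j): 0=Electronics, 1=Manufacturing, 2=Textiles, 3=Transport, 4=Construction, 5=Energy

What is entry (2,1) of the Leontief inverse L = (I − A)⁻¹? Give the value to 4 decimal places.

L[2,1] = 0.1895

Form M = I − A:
  [  0.99   -0.02   -0.03   -0.04   -0.06   -0.06]
  [ -0.09    0.94   -0.08   -0.13   -0.07   -0.03]
  [ -0.06   -0.13    0.93   -0.13   -0.06   -0.03]
  [ -0.09   -0.07   -0.06    0.93   -0.11   -0.09]
  [ -0.12   -0.11   -0.02   -0.06    0.93   -0.05]
  [ -0.10   -0.04   -0.01   -0.03   -0.13    0.93]
Leontief inverse L = M⁻¹:
  [  1.0427    0.0477    0.0449    0.0664    0.0930    0.0817]
  [  0.1496    1.1162    0.1168    0.1899    0.1341    0.0750]
  [  0.1259    0.1895    1.1120    0.1981    0.1282    0.0762]
  [  0.1552    0.1270    0.0940    1.1287    0.1781    0.1360]
  [  0.1730    0.1548    0.0513    0.1118    1.1271    0.0892]
  [  0.1491    0.0809    0.0320    0.0695    0.1804    1.1050]
Total output x = L · d:
  x_0 = 1.0427·83 + 0.0477·36 + 0.0449·55 + 0.0664·48 + 0.0930·23 + 0.0817·43 = 99.5749
  x_1 = 0.1496·83 + 1.1162·36 + 0.1168·55 + 0.1899·48 + 0.1341·23 + 0.0750·43 = 74.4513
  x_2 = 0.1259·83 + 0.1895·36 + 1.1120·55 + 0.1981·48 + 0.1282·23 + 0.0762·43 = 94.1553
  x_3 = 0.1552·83 + 0.1270·36 + 0.0940·55 + 1.1287·48 + 0.1781·23 + 0.1360·43 = 86.7460
  x_4 = 0.1730·83 + 0.1548·36 + 0.0513·55 + 0.1118·48 + 1.1271·23 + 0.0892·43 = 57.8805
  x_5 = 0.1491·83 + 0.0809·36 + 0.0320·55 + 0.0695·48 + 0.1804·23 + 1.1050·43 = 72.0472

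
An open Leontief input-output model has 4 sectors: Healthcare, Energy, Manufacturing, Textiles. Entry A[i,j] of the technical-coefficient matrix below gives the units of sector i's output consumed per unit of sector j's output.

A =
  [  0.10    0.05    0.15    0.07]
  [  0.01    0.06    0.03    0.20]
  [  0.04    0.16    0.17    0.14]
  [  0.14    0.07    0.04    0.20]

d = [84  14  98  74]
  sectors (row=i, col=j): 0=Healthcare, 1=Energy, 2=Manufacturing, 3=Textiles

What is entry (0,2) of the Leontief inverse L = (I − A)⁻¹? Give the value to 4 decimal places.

Form M = I − A:
  [  0.90   -0.05   -0.15   -0.07]
  [ -0.01    0.94   -0.03   -0.20]
  [ -0.04   -0.16    0.83   -0.14]
  [ -0.14   -0.07   -0.04    0.80]
Leontief inverse L = M⁻¹:
  [  1.1480    0.1108    0.2195    0.1666]
  [  0.0605    1.0998    0.0647    0.2916]
  [  0.1026    0.2389    1.2458    0.2867]
  [  0.2113    0.1276    0.1064    1.3190]
Total output x = L · d:
  x_0 = 1.1480·84 + 0.1108·14 + 0.2195·98 + 0.1666·74 = 131.8223
  x_1 = 0.0605·84 + 1.0998·14 + 0.0647·98 + 0.2916·74 = 48.3933
  x_2 = 0.1026·84 + 0.2389·14 + 1.2458·98 + 0.2867·74 = 155.2713
  x_3 = 0.2113·84 + 0.1276·14 + 0.1064·98 + 1.3190·74 = 127.5669

L[0,2] = 0.2195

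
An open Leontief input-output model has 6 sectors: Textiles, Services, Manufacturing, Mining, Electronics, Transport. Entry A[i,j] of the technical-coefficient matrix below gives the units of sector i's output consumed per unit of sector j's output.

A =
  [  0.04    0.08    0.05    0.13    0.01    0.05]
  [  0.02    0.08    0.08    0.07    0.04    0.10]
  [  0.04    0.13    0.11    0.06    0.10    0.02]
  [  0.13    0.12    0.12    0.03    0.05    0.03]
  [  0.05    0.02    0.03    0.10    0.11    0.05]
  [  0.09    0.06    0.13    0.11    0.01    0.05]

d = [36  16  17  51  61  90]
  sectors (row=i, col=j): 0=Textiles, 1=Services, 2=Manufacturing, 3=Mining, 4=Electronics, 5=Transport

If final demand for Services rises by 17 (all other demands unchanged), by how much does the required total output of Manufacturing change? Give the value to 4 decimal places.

3.3383

Form M = I − A:
  [  0.96   -0.08   -0.05   -0.13   -0.01   -0.05]
  [ -0.02    0.92   -0.08   -0.07   -0.04   -0.10]
  [ -0.04   -0.13    0.89   -0.06   -0.10   -0.02]
  [ -0.13   -0.12   -0.12    0.97   -0.05   -0.03]
  [ -0.05   -0.02   -0.03   -0.10    0.89   -0.05]
  [ -0.09   -0.06   -0.13   -0.11   -0.01    0.95]
Leontief inverse L = M⁻¹:
  [  1.0827    0.1389    0.1103    0.1755    0.0416    0.0817]
  [  0.0629    1.1393    0.1447    0.1227    0.0766    0.1342]
  [  0.0829    0.1964    1.1762    0.1204    0.1494    0.0615]
  [  0.1722    0.1916    0.1887    1.0975    0.0942    0.0728]
  [  0.0922    0.0691    0.0817    0.1495    1.1462    0.0789]
  [  0.1388    0.1349    0.2032    0.1695    0.0522    1.0865]
Total output x = L · d:
  x_0 = 1.0827·36 + 0.1389·16 + 0.1103·17 + 0.1755·51 + 0.0416·61 + 0.0817·90 = 61.9112
  x_1 = 0.0629·36 + 1.1393·16 + 0.1447·17 + 0.1227·51 + 0.0766·61 + 0.1342·90 = 45.9605
  x_2 = 0.0829·36 + 0.1964·16 + 1.1762·17 + 0.1204·51 + 0.1494·61 + 0.0615·90 = 46.9059
  x_3 = 0.1722·36 + 0.1916·16 + 0.1887·17 + 1.0975·51 + 0.0942·61 + 0.0728·90 = 80.7444
  x_4 = 0.0922·36 + 0.0691·16 + 0.0817·17 + 0.1495·51 + 1.1462·61 + 0.0789·90 = 90.4580
  x_5 = 0.1388·36 + 0.1349·16 + 0.2032·17 + 0.1695·51 + 0.0522·61 + 1.0865·90 = 120.2251
Δx_2 = L[2,1] · Δd_1 = 0.1964 · 17 = 3.3383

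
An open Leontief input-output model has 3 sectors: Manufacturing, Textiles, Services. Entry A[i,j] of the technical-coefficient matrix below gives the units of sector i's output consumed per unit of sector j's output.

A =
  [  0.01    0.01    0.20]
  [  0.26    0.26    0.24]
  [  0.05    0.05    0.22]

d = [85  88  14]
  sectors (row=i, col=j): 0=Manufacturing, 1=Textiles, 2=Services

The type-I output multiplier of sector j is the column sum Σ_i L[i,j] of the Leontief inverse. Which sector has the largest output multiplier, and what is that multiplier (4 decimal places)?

Form M = I − A:
  [  0.99   -0.01   -0.20]
  [ -0.26    0.74   -0.24]
  [ -0.05   -0.05    0.78]
Leontief inverse L = M⁻¹:
  [  1.0325    0.0325    0.2748]
  [  0.3924    1.3924    0.5290]
  [  0.0913    0.0913    1.3336]
Total output x = L · d:
  x_0 = 1.0325·85 + 0.0325·88 + 0.2748·14 = 94.4720
  x_1 = 0.3924·85 + 1.3924·88 + 0.5290·14 = 163.2919
  x_2 = 0.0913·85 + 0.0913·88 + 1.3336·14 = 34.4720
Output multipliers (column sums of L):
  Manufacturing: 1.5163
  Textiles: 1.5163
  Services: 2.1374

Services (2.1374)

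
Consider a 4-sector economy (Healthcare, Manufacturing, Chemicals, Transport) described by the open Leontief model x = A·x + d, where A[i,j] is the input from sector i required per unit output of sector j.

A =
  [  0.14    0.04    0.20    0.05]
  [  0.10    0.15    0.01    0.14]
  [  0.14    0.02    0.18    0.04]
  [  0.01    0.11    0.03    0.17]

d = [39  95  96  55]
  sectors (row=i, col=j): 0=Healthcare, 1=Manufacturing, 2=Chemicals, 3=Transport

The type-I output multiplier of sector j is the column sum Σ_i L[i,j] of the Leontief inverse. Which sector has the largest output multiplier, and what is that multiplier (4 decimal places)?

Chemicals (1.6961)

Form M = I − A:
  [  0.86   -0.04   -0.20   -0.05]
  [ -0.10    0.85   -0.01   -0.14]
  [ -0.14   -0.02    0.82   -0.04]
  [ -0.01   -0.11   -0.03    0.83]
Leontief inverse L = M⁻¹:
  [  1.2223    0.0778    0.3028    0.1013]
  [  0.1534    1.2132    0.0601    0.2168]
  [  0.2145    0.0508    1.2755    0.0830]
  [  0.0428    0.1636    0.0577    1.2378]
Total output x = L · d:
  x_0 = 1.2223·39 + 0.0778·95 + 0.3028·96 + 0.1013·55 = 89.6972
  x_1 = 0.1534·39 + 1.2132·95 + 0.0601·96 + 0.2168·55 = 138.9263
  x_2 = 0.2145·39 + 0.0508·95 + 1.2755·96 + 0.0830·55 = 140.2063
  x_3 = 0.0428·39 + 0.1636·95 + 0.0577·96 + 1.2378·55 = 90.8254
Output multipliers (column sums of L):
  Healthcare: 1.6330
  Manufacturing: 1.5053
  Chemicals: 1.6961
  Transport: 1.6388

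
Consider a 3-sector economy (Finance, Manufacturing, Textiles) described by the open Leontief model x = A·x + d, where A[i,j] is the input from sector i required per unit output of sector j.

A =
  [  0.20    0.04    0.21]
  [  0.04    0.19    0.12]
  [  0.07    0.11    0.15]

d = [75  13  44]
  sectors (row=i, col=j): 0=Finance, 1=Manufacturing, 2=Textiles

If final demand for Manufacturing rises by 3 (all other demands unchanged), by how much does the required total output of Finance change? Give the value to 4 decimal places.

Form M = I − A:
  [  0.80   -0.04   -0.21]
  [ -0.04    0.81   -0.12]
  [ -0.07   -0.11    0.85]
Leontief inverse L = M⁻¹:
  [  1.2845    0.1086    0.3327]
  [  0.0807    1.2655    0.1986]
  [  0.1162    0.1727    1.2296]
Total output x = L · d:
  x_0 = 1.2845·75 + 0.1086·13 + 0.3327·44 = 112.3910
  x_1 = 0.0807·75 + 1.2655·13 + 0.1986·44 = 31.2385
  x_2 = 0.1162·75 + 0.1727·13 + 1.2296·44 = 65.0631
Δx_0 = L[0,1] · Δd_1 = 0.1086 · 3 = 0.3258

0.3258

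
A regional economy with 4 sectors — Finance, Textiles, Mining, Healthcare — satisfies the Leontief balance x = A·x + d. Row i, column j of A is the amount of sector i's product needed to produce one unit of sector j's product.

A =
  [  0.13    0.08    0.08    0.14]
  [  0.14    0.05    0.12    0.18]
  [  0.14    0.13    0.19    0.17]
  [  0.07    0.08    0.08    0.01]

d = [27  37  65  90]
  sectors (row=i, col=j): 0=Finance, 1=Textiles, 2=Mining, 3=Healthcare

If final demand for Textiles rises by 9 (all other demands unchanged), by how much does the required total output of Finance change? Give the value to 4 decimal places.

1.2960

Form M = I − A:
  [  0.87   -0.08   -0.08   -0.14]
  [ -0.14    0.95   -0.12   -0.18]
  [ -0.14   -0.13    0.81   -0.17]
  [ -0.07   -0.08   -0.08    0.99]
Leontief inverse L = M⁻¹:
  [  1.2172    0.1440    0.1639    0.2265]
  [  0.2383    1.1257    0.2175    0.2757]
  [  0.2754    0.2307    1.3264    0.3087]
  [  0.1276    0.1198    0.1364    1.0733]
Total output x = L · d:
  x_0 = 1.2172·27 + 0.1440·37 + 0.1639·65 + 0.2265·90 = 69.2282
  x_1 = 0.2383·27 + 1.1257·37 + 0.2175·65 + 0.2757·90 = 87.0416
  x_2 = 0.2754·27 + 0.2307·37 + 1.3264·65 + 0.3087·90 = 129.9694
  x_3 = 0.1276·27 + 0.1198·37 + 0.1364·65 + 1.0733·90 = 113.3403
Δx_0 = L[0,1] · Δd_1 = 0.1440 · 9 = 1.2960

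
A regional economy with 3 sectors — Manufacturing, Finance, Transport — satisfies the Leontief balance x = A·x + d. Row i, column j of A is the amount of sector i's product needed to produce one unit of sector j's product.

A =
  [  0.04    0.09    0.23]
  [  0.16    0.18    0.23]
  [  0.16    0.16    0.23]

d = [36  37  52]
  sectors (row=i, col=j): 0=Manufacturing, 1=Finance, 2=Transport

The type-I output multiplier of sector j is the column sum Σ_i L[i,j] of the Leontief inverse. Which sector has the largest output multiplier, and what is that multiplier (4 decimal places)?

Transport (2.3824)

Form M = I − A:
  [  0.96   -0.09   -0.23]
  [ -0.16    0.82   -0.23]
  [ -0.16   -0.16    0.77]
Leontief inverse L = M⁻¹:
  [  1.1427    0.2039    0.4022]
  [  0.3075    1.3499    0.4950]
  [  0.3013    0.3229    1.4851]
Total output x = L · d:
  x_0 = 1.1427·36 + 0.2039·37 + 0.4022·52 = 69.5969
  x_1 = 0.3075·36 + 1.3499·37 + 0.4950·52 = 86.7567
  x_2 = 0.3013·36 + 0.3229·37 + 1.4851·52 = 100.0215
Output multipliers (column sums of L):
  Manufacturing: 1.7515
  Finance: 1.8766
  Transport: 2.3824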